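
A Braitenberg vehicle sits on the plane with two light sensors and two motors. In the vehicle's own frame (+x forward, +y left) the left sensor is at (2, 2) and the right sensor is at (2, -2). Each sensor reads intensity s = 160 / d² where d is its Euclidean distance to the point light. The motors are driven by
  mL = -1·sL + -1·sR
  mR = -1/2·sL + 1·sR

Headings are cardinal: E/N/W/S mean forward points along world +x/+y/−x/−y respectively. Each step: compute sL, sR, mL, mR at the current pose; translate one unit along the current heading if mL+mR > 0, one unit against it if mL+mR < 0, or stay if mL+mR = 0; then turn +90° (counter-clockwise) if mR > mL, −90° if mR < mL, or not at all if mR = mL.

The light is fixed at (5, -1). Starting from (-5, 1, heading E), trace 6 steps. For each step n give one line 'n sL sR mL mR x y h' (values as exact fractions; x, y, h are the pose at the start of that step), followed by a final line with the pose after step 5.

0 2 5/2 -9/2 3/2 -5 1 E
1 32/37 160/97 -9024/3589 4368/3589 -6 1 N
2 16/17 80/89 -2784/1513 648/1513 -6 0 W
3 32/13 32/29 -1344/377 -48/377 -5 0 S
4 2 5/2 -9/2 3/2 -5 1 E
5 32/37 160/97 -9024/3589 4368/3589 -6 1 N
final -6 0 W

n=0: pose=(-5,1,E); sL=2, sR=5/2; mL=-9/2, mR=3/2; mL+mR=-3 → advance -1; mR−mL=6 → turn +1·90°
n=1: pose=(-6,1,N); sL=32/37, sR=160/97; mL=-9024/3589, mR=4368/3589; mL+mR=-48/37 → advance -1; mR−mL=13392/3589 → turn +1·90°
n=2: pose=(-6,0,W); sL=16/17, sR=80/89; mL=-2784/1513, mR=648/1513; mL+mR=-24/17 → advance -1; mR−mL=3432/1513 → turn +1·90°
n=3: pose=(-5,0,S); sL=32/13, sR=32/29; mL=-1344/377, mR=-48/377; mL+mR=-48/13 → advance -1; mR−mL=1296/377 → turn +1·90°
n=4: pose=(-5,1,E); sL=2, sR=5/2; mL=-9/2, mR=3/2; mL+mR=-3 → advance -1; mR−mL=6 → turn +1·90°
n=5: pose=(-6,1,N); sL=32/37, sR=160/97; mL=-9024/3589, mR=4368/3589; mL+mR=-48/37 → advance -1; mR−mL=13392/3589 → turn +1·90°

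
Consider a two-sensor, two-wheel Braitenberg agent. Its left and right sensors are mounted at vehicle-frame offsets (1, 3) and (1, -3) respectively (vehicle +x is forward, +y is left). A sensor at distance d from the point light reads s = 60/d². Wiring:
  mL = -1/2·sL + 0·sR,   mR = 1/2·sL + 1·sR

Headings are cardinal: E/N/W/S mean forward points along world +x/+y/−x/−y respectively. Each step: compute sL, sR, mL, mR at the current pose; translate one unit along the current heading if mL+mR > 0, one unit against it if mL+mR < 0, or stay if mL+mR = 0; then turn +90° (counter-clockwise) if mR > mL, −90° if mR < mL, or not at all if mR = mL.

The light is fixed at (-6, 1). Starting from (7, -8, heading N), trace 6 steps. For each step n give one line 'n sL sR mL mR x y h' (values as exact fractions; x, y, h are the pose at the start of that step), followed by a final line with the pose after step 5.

0 15/41 3/16 -15/82 243/656 7 -8 N
1 12/53 60/169 -6/53 4194/8957 7 -7 W
2 10/51 10/27 -5/51 215/459 6 -7 S
3 12/41 60/313 -6/41 4338/12833 6 -8 E
4 15/41 3/16 -15/82 243/656 7 -8 N
5 12/53 60/169 -6/53 4194/8957 7 -7 W
final 6 -7 S

n=0: pose=(7,-8,N); sL=15/41, sR=3/16; mL=-15/82, mR=243/656; mL+mR=3/16 → advance +1; mR−mL=363/656 → turn +1·90°
n=1: pose=(7,-7,W); sL=12/53, sR=60/169; mL=-6/53, mR=4194/8957; mL+mR=60/169 → advance +1; mR−mL=5208/8957 → turn +1·90°
n=2: pose=(6,-7,S); sL=10/51, sR=10/27; mL=-5/51, mR=215/459; mL+mR=10/27 → advance +1; mR−mL=260/459 → turn +1·90°
n=3: pose=(6,-8,E); sL=12/41, sR=60/313; mL=-6/41, mR=4338/12833; mL+mR=60/313 → advance +1; mR−mL=6216/12833 → turn +1·90°
n=4: pose=(7,-8,N); sL=15/41, sR=3/16; mL=-15/82, mR=243/656; mL+mR=3/16 → advance +1; mR−mL=363/656 → turn +1·90°
n=5: pose=(7,-7,W); sL=12/53, sR=60/169; mL=-6/53, mR=4194/8957; mL+mR=60/169 → advance +1; mR−mL=5208/8957 → turn +1·90°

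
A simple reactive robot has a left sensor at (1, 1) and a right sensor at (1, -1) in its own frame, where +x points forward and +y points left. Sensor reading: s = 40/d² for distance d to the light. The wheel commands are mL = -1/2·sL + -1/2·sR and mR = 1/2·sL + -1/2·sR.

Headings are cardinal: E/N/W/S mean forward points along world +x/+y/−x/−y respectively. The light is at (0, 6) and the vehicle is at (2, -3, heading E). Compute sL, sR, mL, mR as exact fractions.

40/73 40/109 -3640/7957 720/7957

left sensor world pos  = (3, -2); dL² = 73
right sensor world pos = (3, -4); dR² = 109
sL = 40/73 = 40/73
sR = 40/109 = 40/109
mL = -1/2·sL + -1/2·sR = -3640/7957
mR = 1/2·sL + -1/2·sR = 720/7957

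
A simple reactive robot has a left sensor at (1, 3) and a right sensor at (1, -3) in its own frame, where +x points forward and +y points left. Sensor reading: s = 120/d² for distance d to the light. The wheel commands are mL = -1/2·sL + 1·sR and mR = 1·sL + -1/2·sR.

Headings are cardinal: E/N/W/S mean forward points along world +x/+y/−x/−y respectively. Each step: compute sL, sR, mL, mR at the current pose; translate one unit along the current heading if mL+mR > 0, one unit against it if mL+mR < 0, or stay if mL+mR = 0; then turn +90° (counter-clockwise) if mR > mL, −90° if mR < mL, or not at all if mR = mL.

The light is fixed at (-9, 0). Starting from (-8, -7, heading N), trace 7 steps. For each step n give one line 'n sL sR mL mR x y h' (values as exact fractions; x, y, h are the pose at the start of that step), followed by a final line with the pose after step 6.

0 3 30/13 21/26 24/13 -8 -7 N
1 40/27 40/3 340/27 -140/27 -8 -6 W
2 60/17 60/17 30/17 30/17 -9 -6 N
3 24/5 24/5 12/5 12/5 -9 -5 N
4 20/3 20/3 10/3 10/3 -9 -4 N
5 120/13 120/13 60/13 60/13 -9 -3 N
6 12 12 6 6 -9 -2 N
final -9 -1 N

n=0: pose=(-8,-7,N); sL=3, sR=30/13; mL=21/26, mR=24/13; mL+mR=69/26 → advance +1; mR−mL=27/26 → turn +1·90°
n=1: pose=(-8,-6,W); sL=40/27, sR=40/3; mL=340/27, mR=-140/27; mL+mR=200/27 → advance +1; mR−mL=-160/9 → turn -1·90°
n=2: pose=(-9,-6,N); sL=60/17, sR=60/17; mL=30/17, mR=30/17; mL+mR=60/17 → advance +1; mR−mL=0 → turn +0·90°
n=3: pose=(-9,-5,N); sL=24/5, sR=24/5; mL=12/5, mR=12/5; mL+mR=24/5 → advance +1; mR−mL=0 → turn +0·90°
n=4: pose=(-9,-4,N); sL=20/3, sR=20/3; mL=10/3, mR=10/3; mL+mR=20/3 → advance +1; mR−mL=0 → turn +0·90°
n=5: pose=(-9,-3,N); sL=120/13, sR=120/13; mL=60/13, mR=60/13; mL+mR=120/13 → advance +1; mR−mL=0 → turn +0·90°
n=6: pose=(-9,-2,N); sL=12, sR=12; mL=6, mR=6; mL+mR=12 → advance +1; mR−mL=0 → turn +0·90°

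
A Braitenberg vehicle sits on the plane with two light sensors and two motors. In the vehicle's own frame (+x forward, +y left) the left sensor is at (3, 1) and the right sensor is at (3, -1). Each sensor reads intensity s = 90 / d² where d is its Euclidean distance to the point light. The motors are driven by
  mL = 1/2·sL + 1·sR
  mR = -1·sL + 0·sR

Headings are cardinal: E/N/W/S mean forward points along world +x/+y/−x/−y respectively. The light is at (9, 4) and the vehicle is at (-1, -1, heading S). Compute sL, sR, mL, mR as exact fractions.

18/29 18/37 855/1073 -18/29

left sensor world pos  = (0, -4); dL² = 145
right sensor world pos = (-2, -4); dR² = 185
sL = 90/145 = 18/29
sR = 90/185 = 18/37
mL = 1/2·sL + 1·sR = 855/1073
mR = -1·sL + 0·sR = -18/29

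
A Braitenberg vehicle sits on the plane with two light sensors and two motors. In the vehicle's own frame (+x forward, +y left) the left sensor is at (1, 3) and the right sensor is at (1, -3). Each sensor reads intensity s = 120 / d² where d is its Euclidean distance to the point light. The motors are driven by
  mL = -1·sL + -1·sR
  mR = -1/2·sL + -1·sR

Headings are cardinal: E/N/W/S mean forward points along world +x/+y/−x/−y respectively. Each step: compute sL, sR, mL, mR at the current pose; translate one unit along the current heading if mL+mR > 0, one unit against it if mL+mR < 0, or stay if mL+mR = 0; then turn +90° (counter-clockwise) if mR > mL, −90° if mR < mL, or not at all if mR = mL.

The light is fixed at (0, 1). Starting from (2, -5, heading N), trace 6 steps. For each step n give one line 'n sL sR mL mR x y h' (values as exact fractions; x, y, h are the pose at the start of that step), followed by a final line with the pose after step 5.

0 60/13 12/5 -456/65 -306/65 2 -5 N
1 120/101 120/17 -14160/1717 -13140/1717 2 -6 W
2 6/5 15/8 -123/40 -99/40 3 -6 S
3 24/5 120/97 -2928/485 -1764/485 3 -5 E
4 60/13 12/5 -456/65 -306/65 2 -5 N
5 120/101 120/17 -14160/1717 -13140/1717 2 -6 W
final 3 -6 S

n=0: pose=(2,-5,N); sL=60/13, sR=12/5; mL=-456/65, mR=-306/65; mL+mR=-762/65 → advance -1; mR−mL=30/13 → turn +1·90°
n=1: pose=(2,-6,W); sL=120/101, sR=120/17; mL=-14160/1717, mR=-13140/1717; mL+mR=-27300/1717 → advance -1; mR−mL=60/101 → turn +1·90°
n=2: pose=(3,-6,S); sL=6/5, sR=15/8; mL=-123/40, mR=-99/40; mL+mR=-111/20 → advance -1; mR−mL=3/5 → turn +1·90°
n=3: pose=(3,-5,E); sL=24/5, sR=120/97; mL=-2928/485, mR=-1764/485; mL+mR=-4692/485 → advance -1; mR−mL=12/5 → turn +1·90°
n=4: pose=(2,-5,N); sL=60/13, sR=12/5; mL=-456/65, mR=-306/65; mL+mR=-762/65 → advance -1; mR−mL=30/13 → turn +1·90°
n=5: pose=(2,-6,W); sL=120/101, sR=120/17; mL=-14160/1717, mR=-13140/1717; mL+mR=-27300/1717 → advance -1; mR−mL=60/101 → turn +1·90°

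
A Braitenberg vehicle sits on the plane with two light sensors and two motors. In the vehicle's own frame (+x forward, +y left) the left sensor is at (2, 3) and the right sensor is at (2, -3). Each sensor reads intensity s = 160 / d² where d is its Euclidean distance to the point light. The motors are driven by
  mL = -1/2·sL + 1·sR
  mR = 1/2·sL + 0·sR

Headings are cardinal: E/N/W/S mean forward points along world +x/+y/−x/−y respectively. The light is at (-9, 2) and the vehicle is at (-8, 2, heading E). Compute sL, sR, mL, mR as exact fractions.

80/9 80/9 40/9 40/9

left sensor world pos  = (-6, 5); dL² = 18
right sensor world pos = (-6, -1); dR² = 18
sL = 160/18 = 80/9
sR = 160/18 = 80/9
mL = -1/2·sL + 1·sR = 40/9
mR = 1/2·sL + 0·sR = 40/9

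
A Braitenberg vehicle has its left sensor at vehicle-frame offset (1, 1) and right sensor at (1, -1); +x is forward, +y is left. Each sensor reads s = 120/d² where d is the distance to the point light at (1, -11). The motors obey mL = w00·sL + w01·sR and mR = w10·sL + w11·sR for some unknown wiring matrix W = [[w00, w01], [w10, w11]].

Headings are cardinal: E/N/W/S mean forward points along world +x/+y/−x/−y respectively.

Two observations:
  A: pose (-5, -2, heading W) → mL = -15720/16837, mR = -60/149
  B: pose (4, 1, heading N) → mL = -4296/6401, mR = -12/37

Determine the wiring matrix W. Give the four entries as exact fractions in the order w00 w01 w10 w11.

obs A: pose=(-5,-2,W) → sL=120/113, sR=120/149, mL=-15720/16837, mR=-60/149
obs B: pose=(4,1,N) → sL=120/173, sR=24/37, mL=-4296/6401, mR=-12/37
sensor matrix S = [[120/113, 120/149], [120/173, 24/37]]; det S = 14031360/107773637
solve [mL_A; mL_B] = S·[w00; w01] and [mR_A; mR_B] = S·[w10; w11]:
  w00 = -1/2, w01 = -1/2, w10 = 0, w11 = -1/2

-1/2 -1/2 0 -1/2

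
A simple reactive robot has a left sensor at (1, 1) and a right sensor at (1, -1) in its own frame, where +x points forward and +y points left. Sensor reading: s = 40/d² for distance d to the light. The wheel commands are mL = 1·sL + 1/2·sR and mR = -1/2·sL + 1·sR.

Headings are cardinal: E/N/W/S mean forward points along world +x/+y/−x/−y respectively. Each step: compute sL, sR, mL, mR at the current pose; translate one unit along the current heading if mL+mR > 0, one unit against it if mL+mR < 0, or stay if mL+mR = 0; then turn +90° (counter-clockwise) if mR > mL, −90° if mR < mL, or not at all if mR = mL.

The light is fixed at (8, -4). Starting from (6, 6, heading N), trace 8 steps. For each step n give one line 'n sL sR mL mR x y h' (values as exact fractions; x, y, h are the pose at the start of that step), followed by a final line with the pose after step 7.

0 4/13 20/61 374/793 138/793 6 6 N
1 8/29 40/101 1388/2929 756/2929 6 7 E
2 2/5 5/13 77/130 12/65 7 7 S
3 8/17 8/25 268/425 36/425 7 6 W
4 4/13 20/61 374/793 138/793 6 6 N
5 8/29 40/101 1388/2929 756/2929 6 7 E
6 2/5 5/13 77/130 12/65 7 7 S
7 8/17 8/25 268/425 36/425 7 6 W
final 6 6 N

n=0: pose=(6,6,N); sL=4/13, sR=20/61; mL=374/793, mR=138/793; mL+mR=512/793 → advance +1; mR−mL=-236/793 → turn -1·90°
n=1: pose=(6,7,E); sL=8/29, sR=40/101; mL=1388/2929, mR=756/2929; mL+mR=2144/2929 → advance +1; mR−mL=-632/2929 → turn -1·90°
n=2: pose=(7,7,S); sL=2/5, sR=5/13; mL=77/130, mR=12/65; mL+mR=101/130 → advance +1; mR−mL=-53/130 → turn -1·90°
n=3: pose=(7,6,W); sL=8/17, sR=8/25; mL=268/425, mR=36/425; mL+mR=304/425 → advance +1; mR−mL=-232/425 → turn -1·90°
n=4: pose=(6,6,N); sL=4/13, sR=20/61; mL=374/793, mR=138/793; mL+mR=512/793 → advance +1; mR−mL=-236/793 → turn -1·90°
n=5: pose=(6,7,E); sL=8/29, sR=40/101; mL=1388/2929, mR=756/2929; mL+mR=2144/2929 → advance +1; mR−mL=-632/2929 → turn -1·90°
n=6: pose=(7,7,S); sL=2/5, sR=5/13; mL=77/130, mR=12/65; mL+mR=101/130 → advance +1; mR−mL=-53/130 → turn -1·90°
n=7: pose=(7,6,W); sL=8/17, sR=8/25; mL=268/425, mR=36/425; mL+mR=304/425 → advance +1; mR−mL=-232/425 → turn -1·90°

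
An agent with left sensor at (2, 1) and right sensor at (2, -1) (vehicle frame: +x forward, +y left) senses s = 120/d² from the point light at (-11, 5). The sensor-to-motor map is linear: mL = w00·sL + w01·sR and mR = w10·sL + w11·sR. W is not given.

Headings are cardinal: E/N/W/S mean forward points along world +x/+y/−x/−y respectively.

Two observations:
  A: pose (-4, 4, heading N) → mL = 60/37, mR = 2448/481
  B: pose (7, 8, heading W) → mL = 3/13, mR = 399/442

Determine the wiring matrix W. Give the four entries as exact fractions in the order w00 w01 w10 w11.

obs A: pose=(-4,4,N) → sL=120/37, sR=24/13, mL=60/37, mR=2448/481
obs B: pose=(7,8,W) → sL=6/13, sR=15/34, mL=3/13, mR=399/442
sensor matrix S = [[120/37, 24/13], [6/13, 15/34]]; det S = 61524/106301
solve [mL_A; mL_B] = S·[w00; w01] and [mR_A; mR_B] = S·[w10; w11]:
  w00 = 1/2, w01 = 0, w10 = 1, w11 = 1

1/2 0 1 1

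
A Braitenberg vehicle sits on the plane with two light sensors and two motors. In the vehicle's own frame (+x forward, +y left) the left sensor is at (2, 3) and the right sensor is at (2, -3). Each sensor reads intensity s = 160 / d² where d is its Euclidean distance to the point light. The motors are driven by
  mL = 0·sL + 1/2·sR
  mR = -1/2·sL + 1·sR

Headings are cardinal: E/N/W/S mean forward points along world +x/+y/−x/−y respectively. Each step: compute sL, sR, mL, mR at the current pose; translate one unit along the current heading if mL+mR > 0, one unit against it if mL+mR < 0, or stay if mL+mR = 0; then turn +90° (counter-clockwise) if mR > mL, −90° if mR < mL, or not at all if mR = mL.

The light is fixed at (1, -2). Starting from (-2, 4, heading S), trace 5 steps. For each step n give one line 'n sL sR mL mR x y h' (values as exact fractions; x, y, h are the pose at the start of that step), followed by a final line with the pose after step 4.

0 10 40/13 20/13 -25/13 -2 4 S
1 160/41 32/25 16/25 -688/1025 -2 5 W
2 80/53 80/41 40/41 2600/2173 -1 5 N
3 160/41 160/137 80/137 -4400/5617 -1 6 W
4 40/29 20/13 10/13 320/377 0 6 N
final 0 7 W

n=0: pose=(-2,4,S); sL=10, sR=40/13; mL=20/13, mR=-25/13; mL+mR=-5/13 → advance -1; mR−mL=-45/13 → turn -1·90°
n=1: pose=(-2,5,W); sL=160/41, sR=32/25; mL=16/25, mR=-688/1025; mL+mR=-32/1025 → advance -1; mR−mL=-1344/1025 → turn -1·90°
n=2: pose=(-1,5,N); sL=80/53, sR=80/41; mL=40/41, mR=2600/2173; mL+mR=4720/2173 → advance +1; mR−mL=480/2173 → turn +1·90°
n=3: pose=(-1,6,W); sL=160/41, sR=160/137; mL=80/137, mR=-4400/5617; mL+mR=-1120/5617 → advance -1; mR−mL=-7680/5617 → turn -1·90°
n=4: pose=(0,6,N); sL=40/29, sR=20/13; mL=10/13, mR=320/377; mL+mR=610/377 → advance +1; mR−mL=30/377 → turn +1·90°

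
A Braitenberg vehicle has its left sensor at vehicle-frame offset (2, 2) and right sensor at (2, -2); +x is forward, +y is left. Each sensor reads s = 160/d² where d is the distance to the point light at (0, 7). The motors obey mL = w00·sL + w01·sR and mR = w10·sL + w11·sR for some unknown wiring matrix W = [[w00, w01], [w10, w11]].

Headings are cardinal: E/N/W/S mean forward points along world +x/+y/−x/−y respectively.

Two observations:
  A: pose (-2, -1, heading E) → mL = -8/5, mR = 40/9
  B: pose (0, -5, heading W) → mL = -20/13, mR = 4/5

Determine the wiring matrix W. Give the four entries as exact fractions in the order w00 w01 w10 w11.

0 -1 1 0

obs A: pose=(-2,-1,E) → sL=40/9, sR=8/5, mL=-8/5, mR=40/9
obs B: pose=(0,-5,W) → sL=4/5, sR=20/13, mL=-20/13, mR=4/5
sensor matrix S = [[40/9, 8/5], [4/5, 20/13]]; det S = 16256/2925
solve [mL_A; mL_B] = S·[w00; w01] and [mR_A; mR_B] = S·[w10; w11]:
  w00 = 0, w01 = -1, w10 = 1, w11 = 0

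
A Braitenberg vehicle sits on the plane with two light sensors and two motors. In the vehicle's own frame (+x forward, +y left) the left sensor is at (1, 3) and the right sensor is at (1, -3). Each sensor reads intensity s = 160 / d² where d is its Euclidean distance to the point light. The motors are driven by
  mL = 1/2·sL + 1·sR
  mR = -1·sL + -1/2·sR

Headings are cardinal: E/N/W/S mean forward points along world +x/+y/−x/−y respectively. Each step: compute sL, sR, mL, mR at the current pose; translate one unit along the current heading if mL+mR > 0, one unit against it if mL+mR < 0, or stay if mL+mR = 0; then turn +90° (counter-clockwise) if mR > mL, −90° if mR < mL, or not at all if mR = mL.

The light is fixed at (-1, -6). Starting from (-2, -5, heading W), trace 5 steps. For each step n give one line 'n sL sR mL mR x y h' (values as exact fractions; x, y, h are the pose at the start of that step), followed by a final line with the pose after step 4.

n=0: pose=(-2,-5,W); sL=20, sR=8; mL=18, mR=-24; mL+mR=-6 → advance -1; mR−mL=-42 → turn -1·90°
n=1: pose=(-1,-5,N); sL=160/13, sR=160/13; mL=240/13, mR=-240/13; mL+mR=0 → advance +0; mR−mL=-480/13 → turn -1·90°
n=2: pose=(-1,-5,E); sL=160/17, sR=32; mL=624/17, mR=-432/17; mL+mR=192/17 → advance +1; mR−mL=-1056/17 → turn -1·90°
n=3: pose=(0,-5,S); sL=10, sR=40; mL=45, mR=-30; mL+mR=15 → advance +1; mR−mL=-75 → turn -1·90°
n=4: pose=(0,-6,W); sL=160/9, sR=160/9; mL=80/3, mR=-80/3; mL+mR=0 → advance +0; mR−mL=-160/3 → turn -1·90°

0 20 8 18 -24 -2 -5 W
1 160/13 160/13 240/13 -240/13 -1 -5 N
2 160/17 32 624/17 -432/17 -1 -5 E
3 10 40 45 -30 0 -5 S
4 160/9 160/9 80/3 -80/3 0 -6 W
final 0 -6 N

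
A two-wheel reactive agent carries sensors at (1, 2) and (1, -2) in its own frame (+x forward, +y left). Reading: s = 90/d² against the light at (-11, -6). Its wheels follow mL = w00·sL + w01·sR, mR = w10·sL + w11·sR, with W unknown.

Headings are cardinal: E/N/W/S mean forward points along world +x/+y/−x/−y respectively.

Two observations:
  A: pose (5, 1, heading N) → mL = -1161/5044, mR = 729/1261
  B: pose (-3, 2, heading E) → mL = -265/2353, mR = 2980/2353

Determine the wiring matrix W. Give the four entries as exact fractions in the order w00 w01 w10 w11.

obs A: pose=(5,1,N) → sL=9/26, sR=45/194, mL=-1161/5044, mR=729/1261
obs B: pose=(-3,2,E) → sL=90/181, sR=10/13, mL=-265/2353, mR=2980/2353
sensor matrix S = [[9/26, 45/194], [90/181, 10/13]]; det S = 447840/2967133
solve [mL_A; mL_B] = S·[w00; w01] and [mR_A; mR_B] = S·[w10; w11]:
  w00 = -1, w01 = 1/2, w10 = 1, w11 = 1

-1 1/2 1 1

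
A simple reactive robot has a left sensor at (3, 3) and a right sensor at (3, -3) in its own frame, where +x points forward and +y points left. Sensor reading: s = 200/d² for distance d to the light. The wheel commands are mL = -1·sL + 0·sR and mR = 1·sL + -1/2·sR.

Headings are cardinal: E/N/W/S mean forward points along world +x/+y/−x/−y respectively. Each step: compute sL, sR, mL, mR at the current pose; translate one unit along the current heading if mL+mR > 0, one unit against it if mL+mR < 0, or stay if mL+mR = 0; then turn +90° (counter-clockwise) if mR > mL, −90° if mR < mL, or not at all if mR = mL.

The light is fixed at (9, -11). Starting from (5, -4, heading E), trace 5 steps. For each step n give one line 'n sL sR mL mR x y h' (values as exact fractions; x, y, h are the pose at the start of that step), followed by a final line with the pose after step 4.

n=0: pose=(5,-4,E); sL=200/101, sR=200/17; mL=-200/101, mR=-6700/1717; mL+mR=-100/17 → advance -1; mR−mL=-3300/1717 → turn -1·90°
n=1: pose=(4,-4,S); sL=10, sR=5/2; mL=-10, mR=35/4; mL+mR=-5/4 → advance -1; mR−mL=75/4 → turn +1·90°
n=2: pose=(4,-3,E); sL=8/5, sR=200/29; mL=-8/5, mR=-268/145; mL+mR=-100/29 → advance -1; mR−mL=-36/145 → turn -1·90°
n=3: pose=(3,-3,S); sL=100/17, sR=100/53; mL=-100/17, mR=4450/901; mL+mR=-50/53 → advance -1; mR−mL=9750/901 → turn +1·90°
n=4: pose=(3,-2,E); sL=200/153, sR=40/9; mL=-200/153, mR=-140/153; mL+mR=-20/9 → advance -1; mR−mL=20/51 → turn +1·90°

0 200/101 200/17 -200/101 -6700/1717 5 -4 E
1 10 5/2 -10 35/4 4 -4 S
2 8/5 200/29 -8/5 -268/145 4 -3 E
3 100/17 100/53 -100/17 4450/901 3 -3 S
4 200/153 40/9 -200/153 -140/153 3 -2 E
final 2 -2 N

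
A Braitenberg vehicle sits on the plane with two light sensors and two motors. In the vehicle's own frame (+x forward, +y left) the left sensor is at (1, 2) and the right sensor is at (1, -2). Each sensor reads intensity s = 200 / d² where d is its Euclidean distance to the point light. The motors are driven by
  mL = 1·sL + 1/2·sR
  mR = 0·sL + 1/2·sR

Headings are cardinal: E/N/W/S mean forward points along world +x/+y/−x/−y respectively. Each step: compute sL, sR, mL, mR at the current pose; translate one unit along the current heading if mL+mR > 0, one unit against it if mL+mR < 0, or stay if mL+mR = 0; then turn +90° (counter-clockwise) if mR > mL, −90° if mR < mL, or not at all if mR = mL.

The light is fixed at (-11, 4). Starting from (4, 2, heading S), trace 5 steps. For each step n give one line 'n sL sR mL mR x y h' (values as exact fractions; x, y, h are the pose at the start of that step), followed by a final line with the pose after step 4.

0 100/149 100/89 16350/13261 50/89 4 2 S
1 200/221 200/197 61500/43537 100/197 4 1 W
2 50/37 10/13 835/481 5/13 3 1 N
3 8/9 200/241 2828/2169 100/241 3 2 E
4 100/149 100/89 16350/13261 50/89 4 2 S
final 4 1 W

n=0: pose=(4,2,S); sL=100/149, sR=100/89; mL=16350/13261, mR=50/89; mL+mR=23800/13261 → advance +1; mR−mL=-100/149 → turn -1·90°
n=1: pose=(4,1,W); sL=200/221, sR=200/197; mL=61500/43537, mR=100/197; mL+mR=83600/43537 → advance +1; mR−mL=-200/221 → turn -1·90°
n=2: pose=(3,1,N); sL=50/37, sR=10/13; mL=835/481, mR=5/13; mL+mR=1020/481 → advance +1; mR−mL=-50/37 → turn -1·90°
n=3: pose=(3,2,E); sL=8/9, sR=200/241; mL=2828/2169, mR=100/241; mL+mR=3728/2169 → advance +1; mR−mL=-8/9 → turn -1·90°
n=4: pose=(4,2,S); sL=100/149, sR=100/89; mL=16350/13261, mR=50/89; mL+mR=23800/13261 → advance +1; mR−mL=-100/149 → turn -1·90°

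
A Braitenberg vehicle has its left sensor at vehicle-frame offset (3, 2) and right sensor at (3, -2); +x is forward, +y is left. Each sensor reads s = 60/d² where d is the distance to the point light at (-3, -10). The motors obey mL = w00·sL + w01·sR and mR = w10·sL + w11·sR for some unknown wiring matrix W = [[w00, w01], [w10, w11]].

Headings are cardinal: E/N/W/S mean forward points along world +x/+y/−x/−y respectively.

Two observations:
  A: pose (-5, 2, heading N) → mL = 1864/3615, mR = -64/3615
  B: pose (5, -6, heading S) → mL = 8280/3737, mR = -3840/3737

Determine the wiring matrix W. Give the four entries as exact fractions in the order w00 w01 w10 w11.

1 1 1 -1

obs A: pose=(-5,2,N) → sL=60/241, sR=4/15, mL=1864/3615, mR=-64/3615
obs B: pose=(5,-6,S) → sL=60/101, sR=60/37, mL=8280/3737, mR=-3840/3737
sensor matrix S = [[60/241, 4/15], [60/101, 60/37]]; det S = 220928/900617
solve [mL_A; mL_B] = S·[w00; w01] and [mR_A; mR_B] = S·[w10; w11]:
  w00 = 1, w01 = 1, w10 = 1, w11 = -1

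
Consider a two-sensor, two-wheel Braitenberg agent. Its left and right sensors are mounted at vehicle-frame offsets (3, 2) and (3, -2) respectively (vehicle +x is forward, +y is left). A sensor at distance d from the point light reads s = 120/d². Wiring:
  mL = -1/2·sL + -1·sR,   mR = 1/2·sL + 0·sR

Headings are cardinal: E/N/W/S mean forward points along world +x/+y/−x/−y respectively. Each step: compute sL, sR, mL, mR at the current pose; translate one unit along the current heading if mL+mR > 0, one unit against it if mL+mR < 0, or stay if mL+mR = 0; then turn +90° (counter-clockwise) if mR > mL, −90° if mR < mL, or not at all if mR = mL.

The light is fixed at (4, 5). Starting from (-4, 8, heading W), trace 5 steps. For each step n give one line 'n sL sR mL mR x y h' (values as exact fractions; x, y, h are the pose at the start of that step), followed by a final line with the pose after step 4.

0 60/61 60/73 -5850/4453 30/61 -4 8 W
1 24/5 40/27 -524/135 12/5 -3 8 S
2 30/13 6 -93/13 15/13 -3 9 E
3 120/149 24/17 -4596/2533 60/149 -4 9 N
4 60/61 60/73 -5850/4453 30/61 -4 8 W
final -3 8 S

n=0: pose=(-4,8,W); sL=60/61, sR=60/73; mL=-5850/4453, mR=30/61; mL+mR=-60/73 → advance -1; mR−mL=8040/4453 → turn +1·90°
n=1: pose=(-3,8,S); sL=24/5, sR=40/27; mL=-524/135, mR=12/5; mL+mR=-40/27 → advance -1; mR−mL=848/135 → turn +1·90°
n=2: pose=(-3,9,E); sL=30/13, sR=6; mL=-93/13, mR=15/13; mL+mR=-6 → advance -1; mR−mL=108/13 → turn +1·90°
n=3: pose=(-4,9,N); sL=120/149, sR=24/17; mL=-4596/2533, mR=60/149; mL+mR=-24/17 → advance -1; mR−mL=5616/2533 → turn +1·90°
n=4: pose=(-4,8,W); sL=60/61, sR=60/73; mL=-5850/4453, mR=30/61; mL+mR=-60/73 → advance -1; mR−mL=8040/4453 → turn +1·90°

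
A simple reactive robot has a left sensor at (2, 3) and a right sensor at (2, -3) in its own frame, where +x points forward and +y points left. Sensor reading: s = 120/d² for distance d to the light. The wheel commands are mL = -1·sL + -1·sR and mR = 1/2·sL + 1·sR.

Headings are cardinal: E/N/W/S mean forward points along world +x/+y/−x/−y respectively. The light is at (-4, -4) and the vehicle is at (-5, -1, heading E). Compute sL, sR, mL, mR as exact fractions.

120/37 120 -4560/37 4500/37

left sensor world pos  = (-3, 2); dL² = 37
right sensor world pos = (-3, -4); dR² = 1
sL = 120/37 = 120/37
sR = 120/1 = 120
mL = -1·sL + -1·sR = -4560/37
mR = 1/2·sL + 1·sR = 4500/37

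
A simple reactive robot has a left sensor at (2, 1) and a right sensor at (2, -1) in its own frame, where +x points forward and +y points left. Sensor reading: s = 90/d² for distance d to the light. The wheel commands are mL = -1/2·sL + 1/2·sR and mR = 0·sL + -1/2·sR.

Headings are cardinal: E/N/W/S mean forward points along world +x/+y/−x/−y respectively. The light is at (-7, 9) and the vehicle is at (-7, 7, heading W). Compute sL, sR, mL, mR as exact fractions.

left sensor world pos  = (-9, 6); dL² = 13
right sensor world pos = (-9, 8); dR² = 5
sL = 90/13 = 90/13
sR = 90/5 = 18
mL = -1/2·sL + 1/2·sR = 72/13
mR = 0·sL + -1/2·sR = -9

90/13 18 72/13 -9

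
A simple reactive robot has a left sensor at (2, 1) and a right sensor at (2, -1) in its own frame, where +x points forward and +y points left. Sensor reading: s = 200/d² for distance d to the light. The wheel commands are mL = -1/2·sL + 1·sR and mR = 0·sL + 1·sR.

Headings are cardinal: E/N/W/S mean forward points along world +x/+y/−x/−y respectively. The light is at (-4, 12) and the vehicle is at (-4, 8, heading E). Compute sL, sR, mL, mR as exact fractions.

left sensor world pos  = (-2, 9); dL² = 13
right sensor world pos = (-2, 7); dR² = 29
sL = 200/13 = 200/13
sR = 200/29 = 200/29
mL = -1/2·sL + 1·sR = -300/377
mR = 0·sL + 1·sR = 200/29

200/13 200/29 -300/377 200/29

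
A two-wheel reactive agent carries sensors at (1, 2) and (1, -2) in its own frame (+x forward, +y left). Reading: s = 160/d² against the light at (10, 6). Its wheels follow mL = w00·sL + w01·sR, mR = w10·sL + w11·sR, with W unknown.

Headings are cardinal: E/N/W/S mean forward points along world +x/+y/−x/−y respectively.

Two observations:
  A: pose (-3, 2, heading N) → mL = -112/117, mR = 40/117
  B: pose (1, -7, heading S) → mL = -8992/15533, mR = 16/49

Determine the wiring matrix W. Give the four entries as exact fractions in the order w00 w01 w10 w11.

obs A: pose=(-3,2,N) → sL=80/117, sR=16/13, mL=-112/117, mR=40/117
obs B: pose=(1,-7,S) → sL=32/49, sR=160/317, mL=-8992/15533, mR=16/49
sensor matrix S = [[80/117, 16/13], [32/49, 160/317]]; det S = -833536/1817361
solve [mL_A; mL_B] = S·[w00; w01] and [mR_A; mR_B] = S·[w10; w11]:
  w00 = -1/2, w01 = -1/2, w10 = 1/2, w11 = 0

-1/2 -1/2 1/2 0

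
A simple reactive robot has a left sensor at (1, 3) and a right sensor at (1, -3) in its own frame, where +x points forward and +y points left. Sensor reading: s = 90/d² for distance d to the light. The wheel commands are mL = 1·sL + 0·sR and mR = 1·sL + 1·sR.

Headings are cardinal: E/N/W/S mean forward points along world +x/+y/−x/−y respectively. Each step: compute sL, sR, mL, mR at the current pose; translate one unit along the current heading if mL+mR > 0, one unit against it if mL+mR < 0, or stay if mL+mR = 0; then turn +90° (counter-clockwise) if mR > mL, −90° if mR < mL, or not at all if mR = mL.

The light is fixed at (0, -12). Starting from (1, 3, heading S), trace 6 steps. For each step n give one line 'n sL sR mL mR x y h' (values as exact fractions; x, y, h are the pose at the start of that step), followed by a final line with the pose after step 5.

n=0: pose=(1,3,S); sL=45/106, sR=9/20; mL=45/106, mR=927/1060; mL+mR=1377/1060 → advance +1; mR−mL=9/20 → turn +1·90°
n=1: pose=(1,2,E); sL=90/293, sR=18/25; mL=90/293, mR=7524/7325; mL+mR=9774/7325 → advance +1; mR−mL=18/25 → turn +1·90°
n=2: pose=(2,2,N); sL=45/113, sR=9/25; mL=45/113, mR=2142/2825; mL+mR=3267/2825 → advance +1; mR−mL=9/25 → turn +1·90°
n=3: pose=(2,3,W); sL=18/29, sR=18/65; mL=18/29, mR=1692/1885; mL+mR=2862/1885 → advance +1; mR−mL=18/65 → turn +1·90°
n=4: pose=(1,3,S); sL=45/106, sR=9/20; mL=45/106, mR=927/1060; mL+mR=1377/1060 → advance +1; mR−mL=9/20 → turn +1·90°
n=5: pose=(1,2,E); sL=90/293, sR=18/25; mL=90/293, mR=7524/7325; mL+mR=9774/7325 → advance +1; mR−mL=18/25 → turn +1·90°

0 45/106 9/20 45/106 927/1060 1 3 S
1 90/293 18/25 90/293 7524/7325 1 2 E
2 45/113 9/25 45/113 2142/2825 2 2 N
3 18/29 18/65 18/29 1692/1885 2 3 W
4 45/106 9/20 45/106 927/1060 1 3 S
5 90/293 18/25 90/293 7524/7325 1 2 E
final 2 2 N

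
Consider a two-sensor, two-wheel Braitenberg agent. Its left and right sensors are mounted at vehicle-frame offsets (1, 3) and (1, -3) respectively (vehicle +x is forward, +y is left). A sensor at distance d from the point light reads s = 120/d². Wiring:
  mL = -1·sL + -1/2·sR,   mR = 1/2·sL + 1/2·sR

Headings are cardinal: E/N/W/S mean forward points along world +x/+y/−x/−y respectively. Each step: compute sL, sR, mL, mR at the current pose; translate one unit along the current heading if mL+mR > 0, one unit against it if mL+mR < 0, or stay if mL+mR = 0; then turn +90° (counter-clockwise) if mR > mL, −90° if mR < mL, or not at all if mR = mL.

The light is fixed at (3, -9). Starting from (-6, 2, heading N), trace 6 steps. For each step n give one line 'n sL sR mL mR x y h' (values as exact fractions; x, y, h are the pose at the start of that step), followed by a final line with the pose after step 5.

0 5/12 2/3 -3/4 13/24 -6 2 N
1 120/149 120/269 -41220/40081 25080/40081 -6 1 W
2 60/53 60/101 -7650/5353 4620/5353 -5 1 S
3 24/49 120/113 -5652/5537 4296/5537 -5 2 E
4 5/12 2/3 -3/4 13/24 -6 2 N
5 120/149 120/269 -41220/40081 25080/40081 -6 1 W
final -5 1 S

n=0: pose=(-6,2,N); sL=5/12, sR=2/3; mL=-3/4, mR=13/24; mL+mR=-5/24 → advance -1; mR−mL=31/24 → turn +1·90°
n=1: pose=(-6,1,W); sL=120/149, sR=120/269; mL=-41220/40081, mR=25080/40081; mL+mR=-60/149 → advance -1; mR−mL=66300/40081 → turn +1·90°
n=2: pose=(-5,1,S); sL=60/53, sR=60/101; mL=-7650/5353, mR=4620/5353; mL+mR=-30/53 → advance -1; mR−mL=12270/5353 → turn +1·90°
n=3: pose=(-5,2,E); sL=24/49, sR=120/113; mL=-5652/5537, mR=4296/5537; mL+mR=-12/49 → advance -1; mR−mL=9948/5537 → turn +1·90°
n=4: pose=(-6,2,N); sL=5/12, sR=2/3; mL=-3/4, mR=13/24; mL+mR=-5/24 → advance -1; mR−mL=31/24 → turn +1·90°
n=5: pose=(-6,1,W); sL=120/149, sR=120/269; mL=-41220/40081, mR=25080/40081; mL+mR=-60/149 → advance -1; mR−mL=66300/40081 → turn +1·90°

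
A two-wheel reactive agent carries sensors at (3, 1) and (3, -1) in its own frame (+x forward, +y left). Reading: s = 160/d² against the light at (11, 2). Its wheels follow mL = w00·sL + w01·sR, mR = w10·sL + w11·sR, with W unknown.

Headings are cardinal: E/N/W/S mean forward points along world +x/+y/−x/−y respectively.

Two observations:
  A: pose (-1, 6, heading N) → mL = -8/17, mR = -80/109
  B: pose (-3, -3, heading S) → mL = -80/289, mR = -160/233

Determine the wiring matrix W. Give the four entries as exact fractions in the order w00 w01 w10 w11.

0 -1/2 -1 0

obs A: pose=(-1,6,N) → sL=80/109, sR=16/17, mL=-8/17, mR=-80/109
obs B: pose=(-3,-3,S) → sL=160/233, sR=160/289, mL=-80/289, mR=-160/233
sensor matrix S = [[80/109, 16/17], [160/233, 160/289]]; det S = -1761280/7339733
solve [mL_A; mL_B] = S·[w00; w01] and [mR_A; mR_B] = S·[w10; w11]:
  w00 = 0, w01 = -1/2, w10 = -1, w11 = 0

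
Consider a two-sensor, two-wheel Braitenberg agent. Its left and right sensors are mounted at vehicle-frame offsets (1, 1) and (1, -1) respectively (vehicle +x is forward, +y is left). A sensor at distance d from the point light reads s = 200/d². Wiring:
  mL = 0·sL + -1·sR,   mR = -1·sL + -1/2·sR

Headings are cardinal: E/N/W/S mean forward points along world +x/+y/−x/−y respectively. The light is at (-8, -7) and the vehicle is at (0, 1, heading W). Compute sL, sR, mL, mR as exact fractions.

left sensor world pos  = (-1, 0); dL² = 98
right sensor world pos = (-1, 2); dR² = 130
sL = 200/98 = 100/49
sR = 200/130 = 20/13
mL = 0·sL + -1·sR = -20/13
mR = -1·sL + -1/2·sR = -1790/637

100/49 20/13 -20/13 -1790/637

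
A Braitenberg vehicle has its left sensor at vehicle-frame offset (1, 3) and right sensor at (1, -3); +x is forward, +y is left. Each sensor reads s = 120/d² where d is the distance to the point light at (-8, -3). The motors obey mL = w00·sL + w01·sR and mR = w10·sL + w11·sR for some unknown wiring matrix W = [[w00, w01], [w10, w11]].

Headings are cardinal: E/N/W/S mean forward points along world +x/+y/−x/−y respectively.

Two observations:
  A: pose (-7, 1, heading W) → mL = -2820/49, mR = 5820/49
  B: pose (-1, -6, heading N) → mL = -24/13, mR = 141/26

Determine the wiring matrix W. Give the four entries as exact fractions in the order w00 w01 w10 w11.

-1/2 1 1 -1/2

obs A: pose=(-7,1,W) → sL=120, sR=120/49, mL=-2820/49, mR=5820/49
obs B: pose=(-1,-6,N) → sL=6, sR=15/13, mL=-24/13, mR=141/26
sensor matrix S = [[120, 120/49], [6, 15/13]]; det S = 78840/637
solve [mL_A; mL_B] = S·[w00; w01] and [mR_A; mR_B] = S·[w10; w11]:
  w00 = -1/2, w01 = 1, w10 = 1, w11 = -1/2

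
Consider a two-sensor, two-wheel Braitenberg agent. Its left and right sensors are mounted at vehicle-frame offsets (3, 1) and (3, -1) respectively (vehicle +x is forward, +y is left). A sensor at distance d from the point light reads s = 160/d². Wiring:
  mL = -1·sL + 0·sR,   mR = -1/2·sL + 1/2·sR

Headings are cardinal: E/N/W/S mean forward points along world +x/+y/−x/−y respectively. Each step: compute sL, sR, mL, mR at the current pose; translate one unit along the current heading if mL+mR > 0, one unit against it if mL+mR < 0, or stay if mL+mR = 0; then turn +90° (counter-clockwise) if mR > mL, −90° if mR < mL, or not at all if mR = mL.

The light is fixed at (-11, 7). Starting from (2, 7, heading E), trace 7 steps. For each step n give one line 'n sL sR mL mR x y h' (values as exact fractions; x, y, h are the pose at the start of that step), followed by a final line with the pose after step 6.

n=0: pose=(2,7,E); sL=160/257, sR=160/257; mL=-160/257, mR=0; mL+mR=-160/257 → advance -1; mR−mL=160/257 → turn +1·90°
n=1: pose=(1,7,N); sL=16/13, sR=80/89; mL=-16/13, mR=-192/1157; mL+mR=-1616/1157 → advance -1; mR−mL=1232/1157 → turn +1·90°
n=2: pose=(1,6,W); sL=32/17, sR=160/81; mL=-32/17, mR=64/1377; mL+mR=-2528/1377 → advance -1; mR−mL=2656/1377 → turn +1·90°
n=3: pose=(2,6,S); sL=40/53, sR=1; mL=-40/53, mR=13/106; mL+mR=-67/106 → advance -1; mR−mL=93/106 → turn +1·90°
n=4: pose=(2,7,E); sL=160/257, sR=160/257; mL=-160/257, mR=0; mL+mR=-160/257 → advance -1; mR−mL=160/257 → turn +1·90°
n=5: pose=(1,7,N); sL=16/13, sR=80/89; mL=-16/13, mR=-192/1157; mL+mR=-1616/1157 → advance -1; mR−mL=1232/1157 → turn +1·90°
n=6: pose=(1,6,W); sL=32/17, sR=160/81; mL=-32/17, mR=64/1377; mL+mR=-2528/1377 → advance -1; mR−mL=2656/1377 → turn +1·90°

0 160/257 160/257 -160/257 0 2 7 E
1 16/13 80/89 -16/13 -192/1157 1 7 N
2 32/17 160/81 -32/17 64/1377 1 6 W
3 40/53 1 -40/53 13/106 2 6 S
4 160/257 160/257 -160/257 0 2 7 E
5 16/13 80/89 -16/13 -192/1157 1 7 N
6 32/17 160/81 -32/17 64/1377 1 6 W
final 2 6 S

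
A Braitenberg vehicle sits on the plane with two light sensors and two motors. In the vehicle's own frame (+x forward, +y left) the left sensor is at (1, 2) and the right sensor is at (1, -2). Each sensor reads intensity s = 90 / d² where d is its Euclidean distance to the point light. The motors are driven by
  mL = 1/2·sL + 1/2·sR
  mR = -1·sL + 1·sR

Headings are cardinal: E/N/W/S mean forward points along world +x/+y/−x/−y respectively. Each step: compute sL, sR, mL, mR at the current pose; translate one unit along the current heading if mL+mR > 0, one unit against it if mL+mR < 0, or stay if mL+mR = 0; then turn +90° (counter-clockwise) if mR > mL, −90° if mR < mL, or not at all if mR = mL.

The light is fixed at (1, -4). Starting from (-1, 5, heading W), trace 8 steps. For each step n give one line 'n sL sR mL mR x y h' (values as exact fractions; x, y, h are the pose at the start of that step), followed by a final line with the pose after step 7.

0 45/29 9/13 423/377 -324/377 -1 5 W
1 18/25 90/101 2034/2525 432/2525 -2 5 N
2 45/74 45/34 1215/1258 450/629 -2 6 E
3 10/9 90/97 890/873 -160/873 -1 6 S
4 45/29 9/13 423/377 -324/377 -1 5 W
5 18/25 90/101 2034/2525 432/2525 -2 5 N
6 45/74 45/34 1215/1258 450/629 -2 6 E
7 10/9 90/97 890/873 -160/873 -1 6 S
final -1 5 W

n=0: pose=(-1,5,W); sL=45/29, sR=9/13; mL=423/377, mR=-324/377; mL+mR=99/377 → advance +1; mR−mL=-747/377 → turn -1·90°
n=1: pose=(-2,5,N); sL=18/25, sR=90/101; mL=2034/2525, mR=432/2525; mL+mR=2466/2525 → advance +1; mR−mL=-1602/2525 → turn -1·90°
n=2: pose=(-2,6,E); sL=45/74, sR=45/34; mL=1215/1258, mR=450/629; mL+mR=2115/1258 → advance +1; mR−mL=-315/1258 → turn -1·90°
n=3: pose=(-1,6,S); sL=10/9, sR=90/97; mL=890/873, mR=-160/873; mL+mR=730/873 → advance +1; mR−mL=-350/291 → turn -1·90°
n=4: pose=(-1,5,W); sL=45/29, sR=9/13; mL=423/377, mR=-324/377; mL+mR=99/377 → advance +1; mR−mL=-747/377 → turn -1·90°
n=5: pose=(-2,5,N); sL=18/25, sR=90/101; mL=2034/2525, mR=432/2525; mL+mR=2466/2525 → advance +1; mR−mL=-1602/2525 → turn -1·90°
n=6: pose=(-2,6,E); sL=45/74, sR=45/34; mL=1215/1258, mR=450/629; mL+mR=2115/1258 → advance +1; mR−mL=-315/1258 → turn -1·90°
n=7: pose=(-1,6,S); sL=10/9, sR=90/97; mL=890/873, mR=-160/873; mL+mR=730/873 → advance +1; mR−mL=-350/291 → turn -1·90°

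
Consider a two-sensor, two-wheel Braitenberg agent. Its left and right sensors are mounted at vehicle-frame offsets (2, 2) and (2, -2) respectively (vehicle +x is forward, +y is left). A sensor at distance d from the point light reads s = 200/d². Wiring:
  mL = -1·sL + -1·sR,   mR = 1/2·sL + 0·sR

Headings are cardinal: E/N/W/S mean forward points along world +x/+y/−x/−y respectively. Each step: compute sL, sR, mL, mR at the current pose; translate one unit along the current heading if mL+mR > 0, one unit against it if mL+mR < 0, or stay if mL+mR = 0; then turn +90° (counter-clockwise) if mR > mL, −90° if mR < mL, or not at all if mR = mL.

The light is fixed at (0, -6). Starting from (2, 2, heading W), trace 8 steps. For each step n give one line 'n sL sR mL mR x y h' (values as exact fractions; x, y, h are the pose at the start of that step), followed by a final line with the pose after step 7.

n=0: pose=(2,2,W); sL=50/9, sR=2; mL=-68/9, mR=25/9; mL+mR=-43/9 → advance -1; mR−mL=31/3 → turn +1·90°
n=1: pose=(3,2,S); sL=200/61, sR=200/37; mL=-19600/2257, mR=100/61; mL+mR=-15900/2257 → advance -1; mR−mL=23300/2257 → turn +1·90°
n=2: pose=(3,3,E); sL=100/73, sR=100/37; mL=-11000/2701, mR=50/73; mL+mR=-9150/2701 → advance -1; mR−mL=12850/2701 → turn +1·90°
n=3: pose=(2,3,N); sL=200/121, sR=200/137; mL=-51600/16577, mR=100/121; mL+mR=-37900/16577 → advance -1; mR−mL=65300/16577 → turn +1·90°
n=4: pose=(2,2,W); sL=50/9, sR=2; mL=-68/9, mR=25/9; mL+mR=-43/9 → advance -1; mR−mL=31/3 → turn +1·90°
n=5: pose=(3,2,S); sL=200/61, sR=200/37; mL=-19600/2257, mR=100/61; mL+mR=-15900/2257 → advance -1; mR−mL=23300/2257 → turn +1·90°
n=6: pose=(3,3,E); sL=100/73, sR=100/37; mL=-11000/2701, mR=50/73; mL+mR=-9150/2701 → advance -1; mR−mL=12850/2701 → turn +1·90°
n=7: pose=(2,3,N); sL=200/121, sR=200/137; mL=-51600/16577, mR=100/121; mL+mR=-37900/16577 → advance -1; mR−mL=65300/16577 → turn +1·90°

0 50/9 2 -68/9 25/9 2 2 W
1 200/61 200/37 -19600/2257 100/61 3 2 S
2 100/73 100/37 -11000/2701 50/73 3 3 E
3 200/121 200/137 -51600/16577 100/121 2 3 N
4 50/9 2 -68/9 25/9 2 2 W
5 200/61 200/37 -19600/2257 100/61 3 2 S
6 100/73 100/37 -11000/2701 50/73 3 3 E
7 200/121 200/137 -51600/16577 100/121 2 3 N
final 2 2 W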